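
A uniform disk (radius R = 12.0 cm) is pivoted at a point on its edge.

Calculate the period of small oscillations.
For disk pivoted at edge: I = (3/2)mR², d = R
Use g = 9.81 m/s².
I/m = (3/2)R² = 0.0216 m²; d = R = 0.12 m
T = 2π√((3/2)R²/(gR)) = 2π√(3R/(2g)) = 0.8511 s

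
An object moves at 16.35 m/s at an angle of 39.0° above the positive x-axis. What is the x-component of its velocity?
vₓ = v cos(θ) = 16.35 × cos(39.0°) = 12.71 m/s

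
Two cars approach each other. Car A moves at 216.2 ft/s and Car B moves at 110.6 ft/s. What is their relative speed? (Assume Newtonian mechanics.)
v_rel = v_A + v_B = 216.2 + 110.6 = 326.8 ft/s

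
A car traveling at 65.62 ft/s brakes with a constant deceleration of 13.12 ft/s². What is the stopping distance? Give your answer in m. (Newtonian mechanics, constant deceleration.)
d = v₀² / (2a) (with unit conversion) = 50.02 m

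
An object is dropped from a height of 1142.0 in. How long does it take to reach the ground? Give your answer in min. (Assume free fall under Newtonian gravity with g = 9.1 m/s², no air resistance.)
t = √(2h/g) (with unit conversion) = 0.04208 min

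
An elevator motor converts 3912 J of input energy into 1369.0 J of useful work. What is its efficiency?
η = W_out/W_in = 1369.0/3912 = 0.3499 = 34.99%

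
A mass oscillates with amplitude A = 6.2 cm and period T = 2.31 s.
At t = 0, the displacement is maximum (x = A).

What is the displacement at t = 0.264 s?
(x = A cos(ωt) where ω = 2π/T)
ω = 2π/T = 2π/2.31 = 2.72 rad/s
x = A cos(ωt) = 6.2×cos(2.72×0.264) = 4.669 cm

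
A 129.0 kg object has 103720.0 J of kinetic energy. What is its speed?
KE = ½mv² → v = √(2KE/m) = √(2×103720.0/129.0) = 40.1 m/s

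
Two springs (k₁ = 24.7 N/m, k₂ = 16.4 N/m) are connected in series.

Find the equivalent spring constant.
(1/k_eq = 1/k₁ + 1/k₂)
1/k_eq = 1/24.7 + 1/16.4 = 0.10146; k_eq = 9.856 N/m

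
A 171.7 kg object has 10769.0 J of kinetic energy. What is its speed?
KE = ½mv² → v = √(2KE/m) = √(2×10769.0/171.7) = 11.2 m/s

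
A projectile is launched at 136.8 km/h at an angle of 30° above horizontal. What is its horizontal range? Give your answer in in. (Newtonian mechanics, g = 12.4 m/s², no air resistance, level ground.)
R = v₀² sin(2θ) / g (with unit conversion) = 3970.0 in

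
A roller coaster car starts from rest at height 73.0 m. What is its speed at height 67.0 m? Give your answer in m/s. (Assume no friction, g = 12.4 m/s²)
mgh₁ = ½mv₂² + mgh₂ → v₂ = √(2g(h₁−h₂)) = √(2×12.4×(73−67)) = 12.2 m/s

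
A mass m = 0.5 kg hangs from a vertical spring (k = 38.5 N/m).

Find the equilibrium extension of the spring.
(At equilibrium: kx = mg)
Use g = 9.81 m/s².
x_eq = mg/k = 0.5×9.81/38.5 = 0.1274 m = 12.74 cm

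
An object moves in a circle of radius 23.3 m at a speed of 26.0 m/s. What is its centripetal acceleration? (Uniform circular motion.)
a_c = v²/r = 26.0²/23.3 = 676/23.3 = 29.01 m/s²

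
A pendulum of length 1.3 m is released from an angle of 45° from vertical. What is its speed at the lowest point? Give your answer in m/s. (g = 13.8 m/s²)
h = L(1 − cosθ) = 1.3×(1 − cos45°) = 0.3808 m
v = √(2gh) = √(2×13.8×0.3808) = 3.242 m/s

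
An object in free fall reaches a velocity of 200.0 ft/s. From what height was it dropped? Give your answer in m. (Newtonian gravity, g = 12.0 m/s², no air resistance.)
h = v²/(2g) (with unit conversion) = 154.8 m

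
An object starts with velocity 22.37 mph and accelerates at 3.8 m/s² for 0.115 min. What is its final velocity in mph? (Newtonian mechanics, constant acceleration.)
v = v₀ + at (with unit conversion) = 81.02 mph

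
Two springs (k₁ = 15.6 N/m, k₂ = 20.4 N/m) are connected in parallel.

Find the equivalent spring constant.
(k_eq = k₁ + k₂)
k_eq = k₁ + k₂ = 15.6 + 20.4 = 36 N/m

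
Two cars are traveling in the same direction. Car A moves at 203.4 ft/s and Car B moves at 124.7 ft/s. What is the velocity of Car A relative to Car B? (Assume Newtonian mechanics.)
v_rel = v_A - v_B = 203.4 - 124.7 = 78.7 ft/s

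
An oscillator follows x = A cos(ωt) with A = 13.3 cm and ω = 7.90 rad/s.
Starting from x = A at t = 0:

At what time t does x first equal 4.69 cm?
cos(ωt) = x/A = 4.69/13.3 = 0.3526
ωt = arccos(0.3526) = 1.21 rad
t = 1.21/7.9 = 0.1532 s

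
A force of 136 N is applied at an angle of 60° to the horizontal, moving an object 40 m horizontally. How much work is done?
W = Fd cosθ = 136×40×cos(60°) = 2720.0 J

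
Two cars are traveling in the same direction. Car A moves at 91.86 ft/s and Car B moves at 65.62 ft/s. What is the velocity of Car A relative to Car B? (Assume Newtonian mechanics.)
v_rel = v_A - v_B = 91.86 - 65.62 = 26.24 ft/s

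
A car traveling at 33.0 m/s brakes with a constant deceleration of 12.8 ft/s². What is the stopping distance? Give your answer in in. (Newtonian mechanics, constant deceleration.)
d = v₀² / (2a) (with unit conversion) = 5495.0 in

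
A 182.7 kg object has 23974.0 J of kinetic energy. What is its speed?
KE = ½mv² → v = √(2KE/m) = √(2×23974.0/182.7) = 16.2 m/s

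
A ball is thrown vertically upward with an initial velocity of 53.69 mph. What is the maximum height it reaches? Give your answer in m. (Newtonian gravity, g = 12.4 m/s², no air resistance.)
h_max = v₀²/(2g) (with unit conversion) = 23.23 m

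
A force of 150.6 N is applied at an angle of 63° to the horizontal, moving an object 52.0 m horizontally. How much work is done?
W = Fd cosθ = 150.6×52.0×cos(63°) = 3555.3 J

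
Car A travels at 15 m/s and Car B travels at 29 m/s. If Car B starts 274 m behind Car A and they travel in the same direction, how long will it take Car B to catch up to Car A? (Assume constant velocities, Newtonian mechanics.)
Relative speed: v_rel = 29 - 15 = 14 m/s
Time to catch: t = d₀/v_rel = 274/14 = 19.57 s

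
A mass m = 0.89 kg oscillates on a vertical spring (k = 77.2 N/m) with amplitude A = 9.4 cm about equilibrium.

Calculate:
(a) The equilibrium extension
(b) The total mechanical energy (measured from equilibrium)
x_eq = mg/k = 0.89×9.81/77.2 = 0.1131 m = 11.31 cm
E = ½kA² = ½×77.2×(0.094)² = 0.3411 J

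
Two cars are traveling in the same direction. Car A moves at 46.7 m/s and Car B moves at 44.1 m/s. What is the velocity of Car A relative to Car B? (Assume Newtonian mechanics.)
v_rel = v_A - v_B = 46.7 - 44.1 = 2.6 m/s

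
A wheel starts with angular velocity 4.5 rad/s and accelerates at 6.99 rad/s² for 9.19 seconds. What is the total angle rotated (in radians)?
θ = ω₀t + ½αt² = 4.5×9.19 + ½×6.99×9.19² = 336.53 rad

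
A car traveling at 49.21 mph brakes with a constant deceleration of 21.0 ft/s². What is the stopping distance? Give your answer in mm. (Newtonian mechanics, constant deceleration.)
d = v₀² / (2a) (with unit conversion) = 37800.0 mm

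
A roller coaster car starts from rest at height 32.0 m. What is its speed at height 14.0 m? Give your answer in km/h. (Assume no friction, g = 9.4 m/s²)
mgh₁ = ½mv₂² + mgh₂ → v₂ = √(2g(h₁−h₂)) = √(2×9.4×(32−14)) = 18.4 m/s = 66.22 km/h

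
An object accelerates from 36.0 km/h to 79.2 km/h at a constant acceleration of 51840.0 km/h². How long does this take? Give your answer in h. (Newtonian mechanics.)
t = (v - v₀)/a (with unit conversion) = 0.0008333 h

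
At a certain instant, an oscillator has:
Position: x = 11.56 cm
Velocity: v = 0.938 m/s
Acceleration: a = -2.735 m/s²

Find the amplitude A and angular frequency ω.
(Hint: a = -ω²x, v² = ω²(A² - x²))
a = −ω²x → ω = √(|a|/x) = √(2.735/0.1156) = 4.864 rad/s
v² = ω²(A² − x²) → A = √(x² + v²/ω²) = √(0.1156² + 0.938²/4.864²) = 0.2248 m = 22.48 cm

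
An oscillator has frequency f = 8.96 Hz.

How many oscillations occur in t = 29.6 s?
n = f×t = 8.96×29.6 = 265.2 oscillations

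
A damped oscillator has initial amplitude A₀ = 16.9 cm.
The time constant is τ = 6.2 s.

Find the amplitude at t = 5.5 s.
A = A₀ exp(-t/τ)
A = A₀ exp(−t/τ) = 16.9×exp(−5.5/6.2) = 6.96 cm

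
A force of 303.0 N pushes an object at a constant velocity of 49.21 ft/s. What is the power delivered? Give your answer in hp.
P = Fv = 303 N × 15 m/s = 4545 W = 6.095 hp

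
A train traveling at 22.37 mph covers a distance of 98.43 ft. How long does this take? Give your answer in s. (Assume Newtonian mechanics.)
t = d/v (with unit conversion) = 3.0 s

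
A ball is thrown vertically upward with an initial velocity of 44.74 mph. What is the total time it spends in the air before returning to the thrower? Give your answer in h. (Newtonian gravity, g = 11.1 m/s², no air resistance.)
t_total = 2v₀/g (with unit conversion) = 0.001001 h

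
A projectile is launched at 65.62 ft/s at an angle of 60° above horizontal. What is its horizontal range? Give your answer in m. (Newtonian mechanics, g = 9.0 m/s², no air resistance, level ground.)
R = v₀² sin(2θ) / g (with unit conversion) = 38.49 m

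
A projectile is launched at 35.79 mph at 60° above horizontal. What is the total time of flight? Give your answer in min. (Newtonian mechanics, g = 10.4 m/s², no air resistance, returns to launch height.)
T = 2v₀sin(θ)/g (with unit conversion) = 0.04441 min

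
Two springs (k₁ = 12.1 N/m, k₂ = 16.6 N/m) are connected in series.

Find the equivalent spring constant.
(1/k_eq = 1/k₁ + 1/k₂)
1/k_eq = 1/12.1 + 1/16.6 = 0.14289; k_eq = 6.999 N/m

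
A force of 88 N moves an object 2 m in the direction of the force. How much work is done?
W = Fd = 88×2 = 176.0 J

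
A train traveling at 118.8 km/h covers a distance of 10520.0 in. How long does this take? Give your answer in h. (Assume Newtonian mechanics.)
t = d/v (with unit conversion) = 0.002249 h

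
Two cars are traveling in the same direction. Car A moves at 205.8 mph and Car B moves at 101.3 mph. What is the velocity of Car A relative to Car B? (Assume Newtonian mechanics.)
v_rel = v_A - v_B = 205.8 - 101.3 = 104.5 mph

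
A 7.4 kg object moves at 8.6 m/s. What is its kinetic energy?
KE = ½mv² = ½×7.4×8.6² = 273.652 J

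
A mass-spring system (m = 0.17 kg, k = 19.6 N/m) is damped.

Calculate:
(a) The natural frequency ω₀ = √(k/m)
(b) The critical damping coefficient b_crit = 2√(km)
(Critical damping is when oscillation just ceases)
ω₀ = √(k/m) = √(19.6/0.17) = 10.74 rad/s
b_crit = 2√(km) = 2√(19.6×0.17) = 3.651 kg/s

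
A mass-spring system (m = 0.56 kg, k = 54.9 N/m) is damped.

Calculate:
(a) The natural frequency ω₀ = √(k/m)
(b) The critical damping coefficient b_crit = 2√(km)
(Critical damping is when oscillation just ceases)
ω₀ = √(k/m) = √(54.9/0.56) = 9.901 rad/s
b_crit = 2√(km) = 2√(54.9×0.56) = 11.09 kg/s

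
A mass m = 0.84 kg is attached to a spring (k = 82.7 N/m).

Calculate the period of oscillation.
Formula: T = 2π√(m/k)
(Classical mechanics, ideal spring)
T = 2π√(m/k) = 2π√(0.84/82.7) = 0.6332 s; f = 1/T = 1.579 Hz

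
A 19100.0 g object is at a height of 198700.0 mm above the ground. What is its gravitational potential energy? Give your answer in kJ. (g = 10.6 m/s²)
PE = mgh = 19.1 kg × 10.6 m/s² × 198.7 m = 4.023e+04 J = 40.23 kJ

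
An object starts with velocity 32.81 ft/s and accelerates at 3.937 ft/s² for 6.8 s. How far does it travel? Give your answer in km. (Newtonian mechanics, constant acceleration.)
d = v₀t + ½at² (with unit conversion) = 0.09575 km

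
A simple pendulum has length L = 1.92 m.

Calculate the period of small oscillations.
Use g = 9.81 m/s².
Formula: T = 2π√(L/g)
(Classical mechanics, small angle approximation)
T = 2π√(L/g) = 2π√(1.92/9.81) = 2.78 s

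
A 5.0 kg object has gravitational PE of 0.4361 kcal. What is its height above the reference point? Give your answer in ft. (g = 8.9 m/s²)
PE = mgh → h = PE/(mg) = 1825 J / (5 kg × 8.9 m/s²) = 41 m = 134.5 ft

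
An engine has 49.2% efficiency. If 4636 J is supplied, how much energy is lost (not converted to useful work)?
W_out = η × W_in = 0.492×4636 = 2280.9 J
W_lost = W_in − W_out = 4636 − 2280.9 = 2355.1 J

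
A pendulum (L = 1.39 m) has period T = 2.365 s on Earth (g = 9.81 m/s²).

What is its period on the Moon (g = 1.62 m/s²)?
T = 2π√(L/g), so T_moon/T_earth = √(g_earth/g_moon)
T_moon = 2π√(1.39/1.62) = 5.82 s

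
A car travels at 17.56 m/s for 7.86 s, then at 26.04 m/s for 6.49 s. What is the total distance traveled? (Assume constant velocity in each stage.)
d₁ = v₁t₁ = 17.56 × 7.86 = 138.022 m
d₂ = v₂t₂ = 26.04 × 6.49 = 169 m
d_total = 138.022 + 169 = 307.02 m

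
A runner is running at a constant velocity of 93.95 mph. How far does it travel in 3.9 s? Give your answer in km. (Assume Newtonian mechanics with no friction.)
d = vt (with unit conversion) = 0.1638 km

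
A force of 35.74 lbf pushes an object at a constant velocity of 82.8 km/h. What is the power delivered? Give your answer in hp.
P = Fv = 159 N × 23 m/s = 3657 W = 4.903 hp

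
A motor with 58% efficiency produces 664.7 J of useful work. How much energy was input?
W_in = W_out/η = 664.7/0.58 = 1146.0 J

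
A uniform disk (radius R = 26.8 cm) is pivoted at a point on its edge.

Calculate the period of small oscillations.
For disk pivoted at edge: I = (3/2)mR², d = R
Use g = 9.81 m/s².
I/m = (3/2)R² = 0.1077 m²; d = R = 0.268 m
T = 2π√((3/2)R²/(gR)) = 2π√(3R/(2g)) = 1.272 s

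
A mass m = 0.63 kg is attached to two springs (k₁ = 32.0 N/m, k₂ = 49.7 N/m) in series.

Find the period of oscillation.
k_eq = k₁k₂/(k₁+k₂) = 19.47 N/m
T = 2π√(m/k_eq) = 2π√(0.63/19.47) = 1.13 s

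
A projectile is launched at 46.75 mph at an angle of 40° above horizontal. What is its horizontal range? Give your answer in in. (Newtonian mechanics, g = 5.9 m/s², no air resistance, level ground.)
R = v₀² sin(2θ) / g (with unit conversion) = 2870.0 in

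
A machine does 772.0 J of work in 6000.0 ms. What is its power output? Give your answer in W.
P = W/t = 772 J / 6 s = 128.7 W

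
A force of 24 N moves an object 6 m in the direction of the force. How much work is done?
W = Fd = 24×6 = 144.0 J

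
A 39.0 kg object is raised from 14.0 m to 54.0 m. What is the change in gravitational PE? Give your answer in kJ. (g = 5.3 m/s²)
ΔPE = mg(h₂ − h₁) = 39 kg × 5.3 m/s² × (54 − 14) m = 8268 J = 8.268 kJ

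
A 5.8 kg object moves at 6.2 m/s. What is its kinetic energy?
KE = ½mv² = ½×5.8×6.2² = 111.476 J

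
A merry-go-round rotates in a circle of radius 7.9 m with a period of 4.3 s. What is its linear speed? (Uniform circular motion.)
v = 2πr/T = 2π×7.9/4.3 = 11.54 m/s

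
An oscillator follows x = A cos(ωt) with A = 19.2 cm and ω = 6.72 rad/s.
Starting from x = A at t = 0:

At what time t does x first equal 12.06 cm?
cos(ωt) = x/A = 12.06/19.2 = 0.6281
ωt = arccos(0.6281) = 0.8917 rad
t = 0.8917/6.72 = 0.1327 s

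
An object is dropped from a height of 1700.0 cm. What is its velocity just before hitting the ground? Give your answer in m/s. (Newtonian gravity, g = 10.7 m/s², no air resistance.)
v = √(2gh) (with unit conversion) = 19.07 m/s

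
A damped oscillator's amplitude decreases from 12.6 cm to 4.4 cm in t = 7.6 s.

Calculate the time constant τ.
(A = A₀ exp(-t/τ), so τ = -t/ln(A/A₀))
A/A₀ = 4.4/12.6 = 0.3492; ln(A/A₀) = -1.052
τ = −t/ln(A/A₀) = −7.6/-1.052 = 7.224 s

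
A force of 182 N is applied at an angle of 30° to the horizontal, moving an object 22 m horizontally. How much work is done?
W = Fd cosθ = 182×22×cos(30°) = 3467.6 J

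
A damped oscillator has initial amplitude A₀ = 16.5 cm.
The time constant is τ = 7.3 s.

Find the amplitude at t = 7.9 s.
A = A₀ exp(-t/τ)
A = A₀ exp(−t/τ) = 16.5×exp(−7.9/7.3) = 5.591 cm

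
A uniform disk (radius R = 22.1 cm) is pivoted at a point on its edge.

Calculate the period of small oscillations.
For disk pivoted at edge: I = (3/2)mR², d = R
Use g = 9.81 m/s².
I/m = (3/2)R² = 0.07326 m²; d = R = 0.221 m
T = 2π√((3/2)R²/(gR)) = 2π√(3R/(2g)) = 1.155 s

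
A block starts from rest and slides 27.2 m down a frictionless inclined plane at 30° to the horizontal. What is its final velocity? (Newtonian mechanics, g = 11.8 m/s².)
a = g sin(θ) = 11.8 × sin(30°) = 5.9 m/s²
v = √(2ad) = √(2 × 5.9 × 27.2) = 17.92 m/s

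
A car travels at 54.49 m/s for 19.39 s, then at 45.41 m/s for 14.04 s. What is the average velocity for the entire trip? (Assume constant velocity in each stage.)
d₁ = v₁t₁ = 54.49 × 19.39 = 1056.56 m
d₂ = v₂t₂ = 45.41 × 14.04 = 637.556 m
d_total = 1694.12 m, t_total = 33.43 s
v_avg = d_total/t_total = 1694.12/33.43 = 50.68 m/s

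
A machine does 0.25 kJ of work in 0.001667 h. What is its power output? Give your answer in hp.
P = W/t = 250 J / 6.001 s = 41.66 W = 0.05586 hp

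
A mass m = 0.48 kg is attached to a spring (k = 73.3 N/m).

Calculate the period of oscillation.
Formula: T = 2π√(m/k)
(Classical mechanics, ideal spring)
T = 2π√(m/k) = 2π√(0.48/73.3) = 0.5085 s; f = 1/T = 1.967 Hz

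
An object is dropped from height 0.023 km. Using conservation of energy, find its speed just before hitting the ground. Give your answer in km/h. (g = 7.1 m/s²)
mgh = ½mv² → v = √(2gh) = √(2×7.1×23) = 18.07 m/s = 65.06 km/h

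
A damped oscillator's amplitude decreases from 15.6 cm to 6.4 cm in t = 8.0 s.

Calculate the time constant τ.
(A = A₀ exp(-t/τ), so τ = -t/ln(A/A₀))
A/A₀ = 6.4/15.6 = 0.4103; ln(A/A₀) = -0.891
τ = −t/ln(A/A₀) = −8.0/-0.891 = 8.979 s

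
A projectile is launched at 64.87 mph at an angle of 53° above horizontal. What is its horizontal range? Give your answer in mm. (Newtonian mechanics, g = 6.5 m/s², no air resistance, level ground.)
R = v₀² sin(2θ) / g (with unit conversion) = 124400.0 mm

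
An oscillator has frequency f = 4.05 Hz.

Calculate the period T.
T = 1/f = 1/4.05 = 0.2469 s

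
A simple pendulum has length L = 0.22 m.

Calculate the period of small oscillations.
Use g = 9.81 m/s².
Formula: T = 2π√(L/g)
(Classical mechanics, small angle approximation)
T = 2π√(L/g) = 2π√(0.22/9.81) = 0.9409 s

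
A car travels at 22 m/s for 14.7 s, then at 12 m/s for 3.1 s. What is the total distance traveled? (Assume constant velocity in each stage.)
d₁ = v₁t₁ = 22 × 14.7 = 323.4 m
d₂ = v₂t₂ = 12 × 3.1 = 37.2 m
d_total = 323.4 + 37.2 = 360.6 m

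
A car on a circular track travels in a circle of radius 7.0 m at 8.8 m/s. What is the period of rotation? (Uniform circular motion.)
T = 2πr/v = 2π×7.0/8.8 = 5.0 s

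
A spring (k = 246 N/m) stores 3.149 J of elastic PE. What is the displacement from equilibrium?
PE = ½kx² → x = √(2PE/k) = √(2×3.149/246) = 0.16 m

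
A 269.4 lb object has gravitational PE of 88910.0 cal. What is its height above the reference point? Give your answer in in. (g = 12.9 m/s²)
PE = mgh → h = PE/(mg) = 3.72e+05 J / (122.2 kg × 12.9 m/s²) = 236 m = 9291.0 in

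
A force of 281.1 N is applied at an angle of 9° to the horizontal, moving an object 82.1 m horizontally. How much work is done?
W = Fd cosθ = 281.1×82.1×cos(9°) = 22794.0 J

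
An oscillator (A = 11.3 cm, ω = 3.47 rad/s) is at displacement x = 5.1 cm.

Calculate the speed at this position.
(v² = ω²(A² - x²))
v = ω√(A² − x²) = 3.47×√(0.113² − 0.051²) = 0.3499 m/s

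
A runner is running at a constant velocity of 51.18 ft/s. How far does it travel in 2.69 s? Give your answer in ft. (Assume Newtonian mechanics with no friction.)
d = vt (with unit conversion) = 137.7 ft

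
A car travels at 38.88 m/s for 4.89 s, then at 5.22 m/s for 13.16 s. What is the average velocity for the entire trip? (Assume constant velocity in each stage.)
d₁ = v₁t₁ = 38.88 × 4.89 = 190.123 m
d₂ = v₂t₂ = 5.22 × 13.16 = 68.6952 m
d_total = 258.82 m, t_total = 18.05 s
v_avg = d_total/t_total = 258.82/18.05 = 14.34 m/s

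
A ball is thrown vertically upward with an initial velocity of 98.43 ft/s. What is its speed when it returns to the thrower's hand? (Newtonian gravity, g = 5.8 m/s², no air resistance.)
By conservation of energy, the ball returns at the same speed = 98.43 ft/s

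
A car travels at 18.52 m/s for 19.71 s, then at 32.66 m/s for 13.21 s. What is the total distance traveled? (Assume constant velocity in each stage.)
d₁ = v₁t₁ = 18.52 × 19.71 = 365.029 m
d₂ = v₂t₂ = 32.66 × 13.21 = 431.439 m
d_total = 365.029 + 431.439 = 796.47 m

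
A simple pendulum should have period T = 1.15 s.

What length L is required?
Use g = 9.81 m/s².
T = 2π√(L/g) → L = g(T/2π)² = 9.81×(1.15/2π)² = 0.3286 m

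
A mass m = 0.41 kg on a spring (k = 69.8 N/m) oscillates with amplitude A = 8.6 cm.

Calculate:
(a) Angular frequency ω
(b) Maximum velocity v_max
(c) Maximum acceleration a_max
ω = √(k/m) = √(69.8/0.41) = 13.05 rad/s
v_max = ωA = 13.05×0.086 = 1.122 m/s
a_max = ω²A = 13.05²×0.086 = 14.64 m/s²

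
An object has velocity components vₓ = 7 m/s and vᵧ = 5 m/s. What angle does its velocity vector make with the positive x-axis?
θ = arctan(vᵧ/vₓ) = arctan(5/7) = 35.54°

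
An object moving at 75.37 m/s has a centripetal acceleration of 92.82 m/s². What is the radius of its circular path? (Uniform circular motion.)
r = v²/a_c = 75.37²/92.82 = 61.2 m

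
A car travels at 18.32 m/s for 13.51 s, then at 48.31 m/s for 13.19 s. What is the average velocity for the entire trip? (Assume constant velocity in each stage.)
d₁ = v₁t₁ = 18.32 × 13.51 = 247.503 m
d₂ = v₂t₂ = 48.31 × 13.19 = 637.209 m
d_total = 884.71 m, t_total = 26.7 s
v_avg = d_total/t_total = 884.71/26.7 = 33.14 m/s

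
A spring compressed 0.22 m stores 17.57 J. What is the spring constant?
PE = ½kx² → k = 2PE/x² = 2×17.57/0.22² = 726.0 N/m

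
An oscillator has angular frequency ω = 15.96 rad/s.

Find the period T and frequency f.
T = 2π/ω = 2π/15.96 = 0.3937 s; f = ω/2π = 2.54 Hz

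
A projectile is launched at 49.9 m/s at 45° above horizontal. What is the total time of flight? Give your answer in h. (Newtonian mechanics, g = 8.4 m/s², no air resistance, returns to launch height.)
T = 2v₀sin(θ)/g (with unit conversion) = 0.002334 h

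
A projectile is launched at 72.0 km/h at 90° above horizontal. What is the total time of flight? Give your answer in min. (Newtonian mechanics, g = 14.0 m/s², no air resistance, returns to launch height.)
T = 2v₀sin(θ)/g (with unit conversion) = 0.04762 min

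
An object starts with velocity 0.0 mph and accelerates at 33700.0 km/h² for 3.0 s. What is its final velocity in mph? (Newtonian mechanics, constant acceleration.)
v = v₀ + at (with unit conversion) = 17.45 mph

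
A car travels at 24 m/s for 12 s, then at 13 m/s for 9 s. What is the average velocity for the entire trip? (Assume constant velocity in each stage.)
d₁ = v₁t₁ = 24 × 12 = 288 m
d₂ = v₂t₂ = 13 × 9 = 117 m
d_total = 405 m, t_total = 21 s
v_avg = d_total/t_total = 405/21 = 19.29 m/s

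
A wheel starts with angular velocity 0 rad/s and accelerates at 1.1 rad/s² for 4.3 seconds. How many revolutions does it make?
θ = ω₀t + ½αt² = 0×4.3 + ½×1.1×4.3² = 10.17 rad
Revolutions = θ/(2π) = 10.17/(2π) = 1.62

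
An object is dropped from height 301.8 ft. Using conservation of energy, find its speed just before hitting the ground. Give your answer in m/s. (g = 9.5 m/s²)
mgh = ½mv² → v = √(2gh) = √(2×9.5×91.99) = 41.81 m/s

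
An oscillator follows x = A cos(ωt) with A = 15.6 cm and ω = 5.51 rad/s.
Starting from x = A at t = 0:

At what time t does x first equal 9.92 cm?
cos(ωt) = x/A = 9.92/15.6 = 0.6359
ωt = arccos(0.6359) = 0.8816 rad
t = 0.8816/5.51 = 0.16 s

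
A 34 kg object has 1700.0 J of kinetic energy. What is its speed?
KE = ½mv² → v = √(2KE/m) = √(2×1700.0/34) = 10.0 m/s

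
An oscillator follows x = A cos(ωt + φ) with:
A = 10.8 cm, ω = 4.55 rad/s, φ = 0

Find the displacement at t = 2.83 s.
x = A cos(ωt + φ) = 10.8×cos(4.55×2.83 + 0) = 10.28 cm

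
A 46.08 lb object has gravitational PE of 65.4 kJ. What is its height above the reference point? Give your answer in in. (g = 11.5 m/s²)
PE = mgh → h = PE/(mg) = 6.54e+04 J / (20.9 kg × 11.5 m/s²) = 272.1 m = 10710.0 in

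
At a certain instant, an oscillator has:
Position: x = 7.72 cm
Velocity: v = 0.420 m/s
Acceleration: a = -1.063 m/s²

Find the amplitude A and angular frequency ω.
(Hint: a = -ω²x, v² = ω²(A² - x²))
a = −ω²x → ω = √(|a|/x) = √(1.063/0.0772) = 3.711 rad/s
v² = ω²(A² − x²) → A = √(x² + v²/ω²) = √(0.0772² + 0.42²/3.711²) = 0.137 m = 13.7 cm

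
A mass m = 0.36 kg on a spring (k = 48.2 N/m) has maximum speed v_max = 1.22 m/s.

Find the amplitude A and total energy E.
½mv²_max = ½kA² → A = v_max√(m/k) = 1.22×√(0.36/48.2) = 0.1054 m = 10.54 cm
E = ½mv²_max = ½×0.36×1.22² = 0.2679 J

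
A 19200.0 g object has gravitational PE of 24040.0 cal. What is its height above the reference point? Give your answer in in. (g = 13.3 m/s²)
PE = mgh → h = PE/(mg) = 1.006e+05 J / (19.2 kg × 13.3 m/s²) = 393.9 m = 15510.0 in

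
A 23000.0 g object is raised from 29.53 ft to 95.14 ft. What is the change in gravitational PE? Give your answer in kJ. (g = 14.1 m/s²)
ΔPE = mg(h₂ − h₁) = 23 kg × 14.1 m/s² × (29 − 9.001) m = 6485 J = 6.485 kJ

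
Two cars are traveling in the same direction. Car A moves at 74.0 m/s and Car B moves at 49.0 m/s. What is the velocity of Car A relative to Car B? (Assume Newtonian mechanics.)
v_rel = v_A - v_B = 74.0 - 49.0 = 25.0 m/s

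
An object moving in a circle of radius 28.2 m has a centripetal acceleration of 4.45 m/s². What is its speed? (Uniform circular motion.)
v = √(a_c × r) = √(4.45 × 28.2) = 11.2 m/s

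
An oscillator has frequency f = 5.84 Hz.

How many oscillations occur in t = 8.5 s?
n = f×t = 5.84×8.5 = 49.64 oscillations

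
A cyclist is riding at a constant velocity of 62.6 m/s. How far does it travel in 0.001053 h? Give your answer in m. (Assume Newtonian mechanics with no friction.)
d = vt (with unit conversion) = 237.3 m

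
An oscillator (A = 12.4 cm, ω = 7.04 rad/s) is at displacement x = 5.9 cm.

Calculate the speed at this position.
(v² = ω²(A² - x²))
v = ω√(A² − x²) = 7.04×√(0.124² − 0.059²) = 0.7678 m/s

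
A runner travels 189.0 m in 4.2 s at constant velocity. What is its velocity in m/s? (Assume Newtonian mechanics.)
v = d/t = 45.0 m/s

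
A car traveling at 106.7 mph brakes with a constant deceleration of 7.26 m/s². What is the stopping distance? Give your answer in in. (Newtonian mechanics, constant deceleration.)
d = v₀² / (2a) (with unit conversion) = 6169.0 in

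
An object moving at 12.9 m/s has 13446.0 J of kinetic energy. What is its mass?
KE = ½mv² → m = 2KE/v² = 2×13446.0/12.9² = 161.6 kg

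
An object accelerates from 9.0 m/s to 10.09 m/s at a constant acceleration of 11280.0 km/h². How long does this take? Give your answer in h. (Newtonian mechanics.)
t = (v - v₀)/a (with unit conversion) = 0.0003479 h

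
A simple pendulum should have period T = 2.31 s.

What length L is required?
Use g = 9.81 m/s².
T = 2π√(L/g) → L = g(T/2π)² = 9.81×(2.31/2π)² = 1.326 m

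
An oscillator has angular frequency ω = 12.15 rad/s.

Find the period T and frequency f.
T = 2π/ω = 2π/12.15 = 0.5171 s; f = ω/2π = 1.934 Hz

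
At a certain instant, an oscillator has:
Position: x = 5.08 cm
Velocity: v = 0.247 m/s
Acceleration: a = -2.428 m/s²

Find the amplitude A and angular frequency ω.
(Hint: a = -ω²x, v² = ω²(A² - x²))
a = −ω²x → ω = √(|a|/x) = √(2.428/0.0508) = 6.913 rad/s
v² = ω²(A² − x²) → A = √(x² + v²/ω²) = √(0.0508² + 0.247²/6.913²) = 0.06211 m = 6.211 cm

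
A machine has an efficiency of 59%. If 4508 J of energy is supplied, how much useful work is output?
W_out = η × W_in = 0.59 × 4508 = 2659.7 J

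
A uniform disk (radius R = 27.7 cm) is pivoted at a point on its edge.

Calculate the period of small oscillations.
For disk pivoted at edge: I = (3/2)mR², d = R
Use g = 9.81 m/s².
I/m = (3/2)R² = 0.1151 m²; d = R = 0.277 m
T = 2π√((3/2)R²/(gR)) = 2π√(3R/(2g)) = 1.293 s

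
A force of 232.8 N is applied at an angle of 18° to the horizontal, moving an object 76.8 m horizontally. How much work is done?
W = Fd cosθ = 232.8×76.8×cos(18°) = 17004.0 J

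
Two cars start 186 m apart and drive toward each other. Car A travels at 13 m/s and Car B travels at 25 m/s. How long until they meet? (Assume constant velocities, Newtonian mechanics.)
Combined speed: v_combined = 13 + 25 = 38 m/s
Time to meet: t = d/38 = 186/38 = 4.89 s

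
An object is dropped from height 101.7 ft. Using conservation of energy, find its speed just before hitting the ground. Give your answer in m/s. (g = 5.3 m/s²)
mgh = ½mv² → v = √(2gh) = √(2×5.3×31) = 18.13 m/s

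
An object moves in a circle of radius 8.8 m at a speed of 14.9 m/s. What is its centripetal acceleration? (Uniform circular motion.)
a_c = v²/r = 14.9²/8.8 = 222.01/8.8 = 25.23 m/s²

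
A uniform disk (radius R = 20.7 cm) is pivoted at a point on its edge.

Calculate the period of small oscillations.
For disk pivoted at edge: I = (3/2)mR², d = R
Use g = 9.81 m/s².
I/m = (3/2)R² = 0.06427 m²; d = R = 0.207 m
T = 2π√((3/2)R²/(gR)) = 2π√(3R/(2g)) = 1.118 s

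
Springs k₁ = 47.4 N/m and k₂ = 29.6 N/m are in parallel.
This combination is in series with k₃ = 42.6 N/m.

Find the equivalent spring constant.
k₁₂ = k₁ + k₂ = 77 N/m (parallel)
1/k_eq = 1/k₁₂ + 1/k₃ → k_eq = 27.43 N/m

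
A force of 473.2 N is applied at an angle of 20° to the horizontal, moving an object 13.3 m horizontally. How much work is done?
W = Fd cosθ = 473.2×13.3×cos(20°) = 5914.0 J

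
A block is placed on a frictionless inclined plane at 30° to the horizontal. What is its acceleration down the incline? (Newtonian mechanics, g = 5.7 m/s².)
a = g sin(θ) = 5.7 × sin(30°) = 5.7 × 0.5 = 2.85 m/s²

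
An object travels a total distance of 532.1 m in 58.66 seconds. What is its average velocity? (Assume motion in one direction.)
v_avg = Δd / Δt = 532.1 / 58.66 = 9.07 m/s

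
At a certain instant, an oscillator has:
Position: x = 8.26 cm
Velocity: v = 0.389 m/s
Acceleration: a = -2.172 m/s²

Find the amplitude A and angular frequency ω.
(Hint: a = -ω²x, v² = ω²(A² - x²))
a = −ω²x → ω = √(|a|/x) = √(2.172/0.0826) = 5.128 rad/s
v² = ω²(A² − x²) → A = √(x² + v²/ω²) = √(0.0826² + 0.389²/5.128²) = 0.1121 m = 11.21 cm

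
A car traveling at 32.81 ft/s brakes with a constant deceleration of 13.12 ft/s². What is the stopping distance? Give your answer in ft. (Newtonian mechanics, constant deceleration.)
d = v₀² / (2a) (with unit conversion) = 41.03 ft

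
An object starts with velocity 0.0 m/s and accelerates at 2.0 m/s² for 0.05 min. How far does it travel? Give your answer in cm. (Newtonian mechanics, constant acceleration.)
d = v₀t + ½at² (with unit conversion) = 900.0 cm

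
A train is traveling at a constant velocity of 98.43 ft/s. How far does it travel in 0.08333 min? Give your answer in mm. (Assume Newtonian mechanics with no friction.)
d = vt (with unit conversion) = 150000.0 mm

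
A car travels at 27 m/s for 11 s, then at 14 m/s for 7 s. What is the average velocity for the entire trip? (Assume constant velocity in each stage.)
d₁ = v₁t₁ = 27 × 11 = 297 m
d₂ = v₂t₂ = 14 × 7 = 98 m
d_total = 395 m, t_total = 18 s
v_avg = d_total/t_total = 395/18 = 21.94 m/s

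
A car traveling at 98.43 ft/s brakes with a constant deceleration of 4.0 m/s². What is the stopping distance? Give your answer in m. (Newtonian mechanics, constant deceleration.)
d = v₀² / (2a) (with unit conversion) = 112.5 m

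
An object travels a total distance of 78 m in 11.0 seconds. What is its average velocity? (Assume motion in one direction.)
v_avg = Δd / Δt = 78 / 11.0 = 7.09 m/s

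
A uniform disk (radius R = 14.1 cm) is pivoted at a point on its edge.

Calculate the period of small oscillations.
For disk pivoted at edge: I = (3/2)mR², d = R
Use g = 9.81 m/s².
I/m = (3/2)R² = 0.02982 m²; d = R = 0.141 m
T = 2π√((3/2)R²/(gR)) = 2π√(3R/(2g)) = 0.9226 s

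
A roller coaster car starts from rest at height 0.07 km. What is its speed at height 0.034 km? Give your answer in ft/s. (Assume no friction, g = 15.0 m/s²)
mgh₁ = ½mv₂² + mgh₂ → v₂ = √(2g(h₁−h₂)) = √(2×15.0×(70−34)) = 32.86 m/s = 107.8 ft/s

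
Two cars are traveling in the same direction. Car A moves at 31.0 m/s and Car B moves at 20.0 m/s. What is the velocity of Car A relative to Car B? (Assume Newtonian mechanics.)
v_rel = v_A - v_B = 31.0 - 20.0 = 11.0 m/s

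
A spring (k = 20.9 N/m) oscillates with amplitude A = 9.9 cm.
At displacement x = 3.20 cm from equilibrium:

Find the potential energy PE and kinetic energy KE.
E_total = ½kA² = ½×20.9×(0.099)² = 0.1024 J
PE = ½kx² = ½×20.9×(0.032)² = 0.0107 J
KE = E_total − PE = 0.09172 J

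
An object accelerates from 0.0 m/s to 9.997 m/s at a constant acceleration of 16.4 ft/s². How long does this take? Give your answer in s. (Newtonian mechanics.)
t = (v - v₀)/a (with unit conversion) = 2.0 s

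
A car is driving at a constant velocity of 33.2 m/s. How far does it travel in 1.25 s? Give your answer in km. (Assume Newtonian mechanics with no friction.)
d = vt (with unit conversion) = 0.0415 km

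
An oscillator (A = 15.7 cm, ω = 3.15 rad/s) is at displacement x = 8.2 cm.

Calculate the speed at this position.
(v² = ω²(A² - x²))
v = ω√(A² − x²) = 3.15×√(0.157² − 0.082²) = 0.4217 m/s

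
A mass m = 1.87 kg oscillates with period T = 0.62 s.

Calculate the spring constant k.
T = 2π√(m/k) → k = m(2π/T)² = 1.87×(2π/0.62)² = 192.1 N/m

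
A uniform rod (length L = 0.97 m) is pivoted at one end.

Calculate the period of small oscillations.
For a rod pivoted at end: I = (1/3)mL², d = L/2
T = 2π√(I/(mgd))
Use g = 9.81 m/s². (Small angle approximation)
I/m = (1/3)L² = 0.3136 m²; d = L/2 = 0.485 m
T = 2π√(I/(mgd)) = 2π√(0.3136/(9.81×0.485)) = 1.613 s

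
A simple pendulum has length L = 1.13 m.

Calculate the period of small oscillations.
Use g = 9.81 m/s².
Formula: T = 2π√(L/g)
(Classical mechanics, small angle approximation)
T = 2π√(L/g) = 2π√(1.13/9.81) = 2.132 s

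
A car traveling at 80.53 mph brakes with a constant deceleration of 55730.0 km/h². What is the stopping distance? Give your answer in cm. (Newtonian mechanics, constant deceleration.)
d = v₀² / (2a) (with unit conversion) = 15070.0 cm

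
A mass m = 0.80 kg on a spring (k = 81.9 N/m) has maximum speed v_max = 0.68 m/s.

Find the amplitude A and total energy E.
½mv²_max = ½kA² → A = v_max√(m/k) = 0.68×√(0.8/81.9) = 0.06721 m = 6.721 cm
E = ½mv²_max = ½×0.8×0.68² = 0.185 J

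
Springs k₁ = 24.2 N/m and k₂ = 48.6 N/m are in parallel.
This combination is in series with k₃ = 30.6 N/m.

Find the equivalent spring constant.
k₁₂ = k₁ + k₂ = 72.8 N/m (parallel)
1/k_eq = 1/k₁₂ + 1/k₃ → k_eq = 21.54 N/m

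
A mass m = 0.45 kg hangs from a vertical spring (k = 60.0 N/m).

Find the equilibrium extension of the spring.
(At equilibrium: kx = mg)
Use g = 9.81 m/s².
x_eq = mg/k = 0.45×9.81/60.0 = 0.07358 m = 7.357 cm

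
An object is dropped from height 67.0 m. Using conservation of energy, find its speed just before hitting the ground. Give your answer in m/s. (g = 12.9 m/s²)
mgh = ½mv² → v = √(2gh) = √(2×12.9×67) = 41.58 m/s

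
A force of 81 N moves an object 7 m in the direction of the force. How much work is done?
W = Fd = 81×7 = 567.0 J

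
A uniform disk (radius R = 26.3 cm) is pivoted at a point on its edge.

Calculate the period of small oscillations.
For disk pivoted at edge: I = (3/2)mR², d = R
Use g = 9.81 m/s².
I/m = (3/2)R² = 0.1038 m²; d = R = 0.263 m
T = 2π√((3/2)R²/(gR)) = 2π√(3R/(2g)) = 1.26 s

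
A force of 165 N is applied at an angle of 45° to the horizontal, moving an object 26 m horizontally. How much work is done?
W = Fd cosθ = 165×26×cos(45°) = 3033.5 J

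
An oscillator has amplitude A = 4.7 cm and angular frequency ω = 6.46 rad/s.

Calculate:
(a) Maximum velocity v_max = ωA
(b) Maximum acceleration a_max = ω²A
v_max = ωA = 6.46×0.047 = 0.3036 m/s
a_max = ω²A = 6.46²×0.047 = 1.961 m/s²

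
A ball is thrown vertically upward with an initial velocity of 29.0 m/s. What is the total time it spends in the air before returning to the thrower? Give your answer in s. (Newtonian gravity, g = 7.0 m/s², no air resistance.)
t_total = 2v₀/g = 8.286 s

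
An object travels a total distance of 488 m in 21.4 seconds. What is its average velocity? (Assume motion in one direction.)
v_avg = Δd / Δt = 488 / 21.4 = 22.8 m/s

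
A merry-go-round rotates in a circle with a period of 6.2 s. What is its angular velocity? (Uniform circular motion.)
ω = 2π/T = 2π/6.2 = 1.0134 rad/s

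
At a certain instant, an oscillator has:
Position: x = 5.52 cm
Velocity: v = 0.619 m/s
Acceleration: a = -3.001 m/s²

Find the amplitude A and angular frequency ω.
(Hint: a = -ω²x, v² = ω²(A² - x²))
a = −ω²x → ω = √(|a|/x) = √(3.001/0.0552) = 7.373 rad/s
v² = ω²(A² − x²) → A = √(x² + v²/ω²) = √(0.0552² + 0.619²/7.373²) = 0.1005 m = 10.05 cm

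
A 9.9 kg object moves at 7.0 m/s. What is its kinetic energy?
KE = ½mv² = ½×9.9×7.0² = 242.55 J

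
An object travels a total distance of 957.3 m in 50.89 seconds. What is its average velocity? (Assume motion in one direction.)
v_avg = Δd / Δt = 957.3 / 50.89 = 18.81 m/s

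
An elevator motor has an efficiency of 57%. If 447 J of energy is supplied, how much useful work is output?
W_out = η × W_in = 0.57 × 447 = 254.79 J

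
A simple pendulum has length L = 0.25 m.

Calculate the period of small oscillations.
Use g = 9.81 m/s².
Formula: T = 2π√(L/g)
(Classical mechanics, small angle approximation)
T = 2π√(L/g) = 2π√(0.25/9.81) = 1.003 s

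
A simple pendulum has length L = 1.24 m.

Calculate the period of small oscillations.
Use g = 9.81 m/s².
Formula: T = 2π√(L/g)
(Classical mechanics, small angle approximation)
T = 2π√(L/g) = 2π√(1.24/9.81) = 2.234 s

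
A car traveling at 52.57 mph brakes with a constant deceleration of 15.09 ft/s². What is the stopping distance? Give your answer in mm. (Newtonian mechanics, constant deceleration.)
d = v₀² / (2a) (with unit conversion) = 60040.0 mm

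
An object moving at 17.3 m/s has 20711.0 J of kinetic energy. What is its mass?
KE = ½mv² → m = 2KE/v² = 2×20711.0/17.3² = 138.4 kg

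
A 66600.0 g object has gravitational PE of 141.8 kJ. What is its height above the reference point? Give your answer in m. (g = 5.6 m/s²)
PE = mgh → h = PE/(mg) = 1.418e+05 J / (66.6 kg × 5.6 m/s²) = 380.2 m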